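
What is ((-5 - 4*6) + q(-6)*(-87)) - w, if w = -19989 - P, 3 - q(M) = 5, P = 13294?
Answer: 33428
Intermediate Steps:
q(M) = -2 (q(M) = 3 - 1*5 = 3 - 5 = -2)
w = -33283 (w = -19989 - 1*13294 = -19989 - 13294 = -33283)
((-5 - 4*6) + q(-6)*(-87)) - w = ((-5 - 4*6) - 2*(-87)) - 1*(-33283) = ((-5 - 24) + 174) + 33283 = (-29 + 174) + 33283 = 145 + 33283 = 33428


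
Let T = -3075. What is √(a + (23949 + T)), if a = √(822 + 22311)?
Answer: √(20874 + √23133) ≈ 145.00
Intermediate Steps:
a = √23133 ≈ 152.10
√(a + (23949 + T)) = √(√23133 + (23949 - 3075)) = √(√23133 + 20874) = √(20874 + √23133)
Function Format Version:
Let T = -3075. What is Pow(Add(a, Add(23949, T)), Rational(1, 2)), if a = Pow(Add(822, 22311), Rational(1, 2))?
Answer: Pow(Add(20874, Pow(23133, Rational(1, 2))), Rational(1, 2)) ≈ 145.00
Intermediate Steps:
a = Pow(23133, Rational(1, 2)) ≈ 152.10
Pow(Add(a, Add(23949, T)), Rational(1, 2)) = Pow(Add(Pow(23133, Rational(1, 2)), Add(23949, -3075)), Rational(1, 2)) = Pow(Add(Pow(23133, Rational(1, 2)), 20874), Rational(1, 2)) = Pow(Add(20874, Pow(23133, Rational(1, 2))), Rational(1, 2))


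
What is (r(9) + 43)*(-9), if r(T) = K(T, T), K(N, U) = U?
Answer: -468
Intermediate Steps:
r(T) = T
(r(9) + 43)*(-9) = (9 + 43)*(-9) = 52*(-9) = -468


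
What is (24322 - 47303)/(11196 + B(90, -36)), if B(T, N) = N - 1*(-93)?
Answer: -22981/11253 ≈ -2.0422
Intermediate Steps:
B(T, N) = 93 + N (B(T, N) = N + 93 = 93 + N)
(24322 - 47303)/(11196 + B(90, -36)) = (24322 - 47303)/(11196 + (93 - 36)) = -22981/(11196 + 57) = -22981/11253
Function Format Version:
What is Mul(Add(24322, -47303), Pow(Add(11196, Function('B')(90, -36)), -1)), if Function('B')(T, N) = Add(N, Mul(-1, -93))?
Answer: Rational(-22981, 11253) ≈ -2.0422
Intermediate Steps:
Function('B')(T, N) = Add(93, N) (Function('B')(T, N) = Add(N, 93) = Add(93, N))
Mul(Add(24322, -47303), Pow(Add(11196, Function('B')(90, -36)), -1)) = Mul(Add(24322, -47303), Pow(Add(11196, Add(93, -36)), -1)) = Mul(-22981, Pow(Add(11196, 57), -1)) = Mul(-22981, Pow(11253, -1)) = Mul(-22981, Rational(1, 11253)) = Rational(-22981, 11253)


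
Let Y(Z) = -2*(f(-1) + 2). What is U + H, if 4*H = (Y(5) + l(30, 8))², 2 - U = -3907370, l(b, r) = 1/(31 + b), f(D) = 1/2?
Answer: 14539354316/3721 ≈ 3.9074e+6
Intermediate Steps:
f(D) = ½
U = 3907372 (U = 2 - 1*(-3907370) = 2 + 3907370 = 3907372)
Y(Z) = -5 (Y(Z) = -2*(½ + 2) = -2*5/2 = -5)
H = 23104/3721 (H = (-5 + 1/(31 + 30))²/4 = (-5 + 1/61)²/4 = (-304/61)²/4 = (¼)*(92416/3721) = 23104/3721 ≈ 6.2091)
U + H = 3907372 + 23104/3721 = 14539354316/3721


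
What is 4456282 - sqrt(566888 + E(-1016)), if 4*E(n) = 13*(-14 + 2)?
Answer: 4456282 - sqrt(566849) ≈ 4.4555e+6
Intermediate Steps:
E(n) = -39 (E(n) = (13*(-14 + 2))/4 = (13*(-12))/4 = (1/4)*(-156) = -39)
4456282 - sqrt(566888 + E(-1016)) = 4456282 - sqrt(566888 - 39) = 4456282 - sqrt(566849)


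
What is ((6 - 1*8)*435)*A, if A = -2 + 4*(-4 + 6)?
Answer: -5220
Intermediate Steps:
A = 6 (A = -2 + 4*2 = -2 + 8 = 6)
((6 - 1*8)*435)*A = ((6 - 1*8)*435)*6 = ((6 - 8)*435)*6 = -2*435*6 = -870*6 = -5220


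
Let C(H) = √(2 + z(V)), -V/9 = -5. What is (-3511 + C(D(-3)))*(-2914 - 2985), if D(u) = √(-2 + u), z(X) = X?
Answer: 20711389 - 5899*√47 ≈ 2.0671e+7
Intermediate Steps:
V = 45 (V = -9*(-5) = 45)
C(H) = √47 (C(H) = √(2 + 45) = √47)
(-3511 + C(D(-3)))*(-2914 - 2985) = (-3511 + √47)*(-2914 - 2985) = (-3511 + √47)*(-5899) = 20711389 - 5899*√47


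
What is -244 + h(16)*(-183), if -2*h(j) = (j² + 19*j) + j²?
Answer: 74420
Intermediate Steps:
h(j) = -j² - 19*j/2 (h(j) = -((j² + 19*j) + j²)/2 = -(2*j² + 19*j)/2 = -j² - 19*j/2)
-244 + h(16)*(-183) = -244 - ½*16*(19 + 2*16)*(-183) = -244 - ½*16*(19 + 32)*(-183) = -244 - ½*16*51*(-183) = -244 - 408*(-183) = -244 + 74664 = 74420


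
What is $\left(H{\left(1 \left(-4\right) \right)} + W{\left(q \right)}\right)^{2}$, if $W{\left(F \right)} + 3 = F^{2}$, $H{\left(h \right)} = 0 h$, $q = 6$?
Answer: $1089$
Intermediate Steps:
$H{\left(h \right)} = 0$
$W{\left(F \right)} = -3 + F^{2}$
$\left(H{\left(1 \left(-4\right) \right)} + W{\left(q \right)}\right)^{2} = \left(0 - \left(3 - 6^{2}\right)\right)^{2} = \left(0 + \left(-3 + 36\right)\right)^{2} = \left(0 + 33\right)^{2} = 33^{2} = 1089$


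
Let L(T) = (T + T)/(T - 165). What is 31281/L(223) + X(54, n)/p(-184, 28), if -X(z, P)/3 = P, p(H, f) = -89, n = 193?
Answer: 80865378/19847 ≈ 4074.4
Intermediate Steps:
X(z, P) = -3*P
L(T) = 2*T/(-165 + T) (L(T) = (2*T)/(-165 + T) = 2*T/(-165 + T))
31281/L(223) + X(54, n)/p(-184, 28) = 31281/((2*223/(-165 + 223))) - 3*193/(-89) = 31281/((2*223/58)) - 579*(-1/89) = 31281/((2*223*(1/58))) + 579/89 = 31281/(223/29) + 579/89 = 31281*(29/223) + 579/89 = 907149/223 + 579/89 = 80865378/19847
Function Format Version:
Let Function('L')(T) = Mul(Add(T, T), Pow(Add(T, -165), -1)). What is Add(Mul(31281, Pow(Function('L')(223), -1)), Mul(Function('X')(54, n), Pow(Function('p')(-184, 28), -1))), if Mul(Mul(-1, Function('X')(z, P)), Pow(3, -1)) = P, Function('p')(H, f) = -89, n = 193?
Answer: Rational(80865378, 19847) ≈ 4074.4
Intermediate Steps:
Function('X')(z, P) = Mul(-3, P)
Function('L')(T) = Mul(2, T, Pow(Add(-165, T), -1)) (Function('L')(T) = Mul(Mul(2, T), Pow(Add(-165, T), -1)) = Mul(2, T, Pow(Add(-165, T), -1)))
Add(Mul(31281, Pow(Function('L')(223), -1)), Mul(Function('X')(54, n), Pow(Function('p')(-184, 28), -1))) = Add(Mul(31281, Pow(Mul(2, 223, Pow(Add(-165, 223), -1)), -1)), Mul(Mul(-3, 193), Pow(-89, -1))) = Add(Mul(31281, Pow(Mul(2, 223, Pow(58, -1)), -1)), Mul(-579, Rational(-1, 89))) = Add(Mul(31281, Pow(Mul(2, 223, Rational(1, 58)), -1)), Rational(579, 89)) = Add(Mul(31281, Pow(Rational(223, 29), -1)), Rational(579, 89)) = Add(Mul(31281, Rational(29, 223)), Rational(579, 89)) = Add(Rational(907149, 223), Rational(579, 89)) = Rational(80865378, 19847)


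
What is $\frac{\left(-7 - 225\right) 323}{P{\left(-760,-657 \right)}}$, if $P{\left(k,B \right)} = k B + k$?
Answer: $- \frac{493}{3280} \approx -0.1503$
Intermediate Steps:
$P{\left(k,B \right)} = k + B k$ ($P{\left(k,B \right)} = B k + k = k + B k$)
$\frac{\left(-7 - 225\right) 323}{P{\left(-760,-657 \right)}} = \frac{\left(-7 - 225\right) 323}{\left(-760\right) \left(1 - 657\right)} = \frac{\left(-232\right) 323}{\left(-760\right) \left(-656\right)} = - \frac{74936}{498560} = \left(-74936\right) \frac{1}{498560} = - \frac{493}{3280}$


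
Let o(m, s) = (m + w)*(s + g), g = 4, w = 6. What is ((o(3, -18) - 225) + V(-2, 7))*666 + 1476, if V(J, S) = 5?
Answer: -228960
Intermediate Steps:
o(m, s) = (4 + s)*(6 + m) (o(m, s) = (m + 6)*(s + 4) = (6 + m)*(4 + s) = (4 + s)*(6 + m))
((o(3, -18) - 225) + V(-2, 7))*666 + 1476 = (((24 + 4*3 + 6*(-18) + 3*(-18)) - 225) + 5)*666 + 1476 = (((24 + 12 - 108 - 54) - 225) + 5)*666 + 1476 = ((-126 - 225) + 5)*666 + 1476 = (-351 + 5)*666 + 1476 = -346*666 + 1476 = -230436 + 1476 = -228960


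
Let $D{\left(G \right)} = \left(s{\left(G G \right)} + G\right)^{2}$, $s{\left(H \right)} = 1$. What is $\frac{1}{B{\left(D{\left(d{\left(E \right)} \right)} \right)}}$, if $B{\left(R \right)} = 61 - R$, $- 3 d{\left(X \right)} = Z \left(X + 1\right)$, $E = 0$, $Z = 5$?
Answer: $\frac{9}{545} \approx 0.016514$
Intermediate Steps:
$d{\left(X \right)} = - \frac{5}{3} - \frac{5 X}{3}$ ($d{\left(X \right)} = - \frac{5 \left(X + 1\right)}{3} = - \frac{5 \left(1 + X\right)}{3} = - \frac{5 + 5 X}{3} = - \frac{5}{3} - \frac{5 X}{3}$)
$D{\left(G \right)} = \left(1 + G\right)^{2}$
$\frac{1}{B{\left(D{\left(d{\left(E \right)} \right)} \right)}} = \frac{1}{61 - \left(1 - \frac{5}{3}\right)^{2}} = \frac{1}{61 - \left(- \frac{2}{3}\right)^{2}} = \frac{1}{61 - \frac{4}{9}} = \frac{1}{\frac{545}{9}} = \frac{9}{545}$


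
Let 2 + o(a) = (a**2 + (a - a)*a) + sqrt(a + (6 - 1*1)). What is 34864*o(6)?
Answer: 1185376 + 34864*sqrt(11) ≈ 1.3010e+6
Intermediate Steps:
o(a) = -2 + a**2 + sqrt(5 + a) (o(a) = -2 + ((a**2 + (a - a)*a) + sqrt(a + (6 - 1*1))) = -2 + ((a**2 + 0*a) + sqrt(a + (6 - 1))) = -2 + ((a**2 + 0) + sqrt(a + 5)) = -2 + (a**2 + sqrt(5 + a)) = -2 + a**2 + sqrt(5 + a))
34864*o(6) = 34864*(-2 + 6**2 + sqrt(5 + 6)) = 34864*(-2 + 36 + sqrt(11)) = 34864*(34 + sqrt(11)) = 1185376 + 34864*sqrt(11)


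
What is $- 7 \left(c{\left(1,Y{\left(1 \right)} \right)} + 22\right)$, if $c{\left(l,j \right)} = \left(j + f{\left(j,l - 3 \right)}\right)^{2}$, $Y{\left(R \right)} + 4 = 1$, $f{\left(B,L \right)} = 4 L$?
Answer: $-1001$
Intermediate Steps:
$Y{\left(R \right)} = -3$ ($Y{\left(R \right)} = -4 + 1 = -3$)
$c{\left(l,j \right)} = \left(-12 + j + 4 l\right)^{2}$ ($c{\left(l,j \right)} = \left(j + 4 \left(l - 3\right)\right)^{2} = \left(j + 4 \left(-3 + l\right)\right)^{2} = \left(j + \left(-12 + 4 l\right)\right)^{2} = \left(-12 + j + 4 l\right)^{2}$)
$- 7 \left(c{\left(1,Y{\left(1 \right)} \right)} + 22\right) = - 7 \left(\left(-12 - 3 + 4 \cdot 1\right)^{2} + 22\right) = - 7 \left(\left(-12 - 3 + 4\right)^{2} + 22\right) = - 7 \left(\left(-11\right)^{2} + 22\right) = - 7 \left(121 + 22\right) = \left(-7\right) 143 = -1001$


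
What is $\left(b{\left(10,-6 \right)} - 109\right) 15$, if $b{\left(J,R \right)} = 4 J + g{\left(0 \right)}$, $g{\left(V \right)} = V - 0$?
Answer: $-1035$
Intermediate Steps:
$g{\left(V \right)} = V$ ($g{\left(V \right)} = V + 0 = V$)
$b{\left(J,R \right)} = 4 J$ ($b{\left(J,R \right)} = 4 J + 0 = 4 J$)
$\left(b{\left(10,-6 \right)} - 109\right) 15 = \left(4 \cdot 10 - 109\right) 15 = \left(40 - 109\right) 15 = \left(-69\right) 15 = -1035$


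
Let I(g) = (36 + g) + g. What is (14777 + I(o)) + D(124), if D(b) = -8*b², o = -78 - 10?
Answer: -108371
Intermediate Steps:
o = -88
I(g) = 36 + 2*g
(14777 + I(o)) + D(124) = (14777 + (36 + 2*(-88))) - 8*124² = (14777 + (36 - 176)) - 8*15376 = (14777 - 140) - 123008 = 14637 - 123008 = -108371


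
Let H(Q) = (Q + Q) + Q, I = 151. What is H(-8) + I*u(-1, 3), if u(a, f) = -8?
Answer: -1232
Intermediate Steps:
H(Q) = 3*Q (H(Q) = 2*Q + Q = 3*Q)
H(-8) + I*u(-1, 3) = 3*(-8) + 151*(-8) = -24 - 1208 = -1232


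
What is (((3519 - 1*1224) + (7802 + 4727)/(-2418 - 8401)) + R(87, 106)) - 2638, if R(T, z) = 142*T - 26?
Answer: 129653186/10819 ≈ 11984.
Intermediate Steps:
R(T, z) = -26 + 142*T
(((3519 - 1*1224) + (7802 + 4727)/(-2418 - 8401)) + R(87, 106)) - 2638 = (((3519 - 1*1224) + (7802 + 4727)/(-2418 - 8401)) + (-26 + 142*87)) - 2638 = (((3519 - 1224) + 12529/(-10819)) + (-26 + 12354)) - 2638 = ((2295 + 12529*(-1/10819)) + 12328) - 2638 = ((2295 - 12529/10819) + 12328) - 2638 = (24817076/10819 + 12328) - 2638 = 158193708/10819 - 2638 = 129653186/10819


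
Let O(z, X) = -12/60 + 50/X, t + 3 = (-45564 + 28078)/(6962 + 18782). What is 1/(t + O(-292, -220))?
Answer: -707960/2907237 ≈ -0.24352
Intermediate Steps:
t = -47359/12872 (t = -3 + (-45564 + 28078)/(6962 + 18782) = -3 - 17486/25744 = -3 - 17486*1/25744 = -3 - 8743/12872 = -47359/12872 ≈ -3.6792)
O(z, X) = -⅕ + 50/X (O(z, X) = -12*1/60 + 50/X = -⅕ + 50/X)
1/(t + O(-292, -220)) = 1/(-47359/12872 + (⅕)*(250 - 1*(-220))/(-220)) = 1/(-47359/12872 + (⅕)*(-1/220)*(250 + 220)) = 1/(-47359/12872 + (⅕)*(-1/220)*470) = 1/(-47359/12872 - 47/110) = 1/(-2907237/707960) = -707960/2907237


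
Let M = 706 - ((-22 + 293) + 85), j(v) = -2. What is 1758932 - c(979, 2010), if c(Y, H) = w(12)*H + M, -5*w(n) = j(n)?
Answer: 1757778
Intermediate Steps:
w(n) = 2/5 (w(n) = -1/5*(-2) = 2/5)
M = 350 (M = 706 - (271 + 85) = 706 - 1*356 = 706 - 356 = 350)
c(Y, H) = 350 + 2*H/5 (c(Y, H) = 2*H/5 + 350 = 350 + 2*H/5)
1758932 - c(979, 2010) = 1758932 - (350 + (2/5)*2010) = 1758932 - (350 + 804) = 1758932 - 1*1154 = 1758932 - 1154 = 1757778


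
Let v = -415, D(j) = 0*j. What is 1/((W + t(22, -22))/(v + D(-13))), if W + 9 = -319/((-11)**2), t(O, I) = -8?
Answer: 4565/216 ≈ 21.134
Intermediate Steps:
D(j) = 0
W = -128/11 (W = -9 - 319/((-11)**2) = -9 - 319/121 = -9 - 319*1/121 = -9 - 29/11 = -128/11 ≈ -11.636)
1/((W + t(22, -22))/(v + D(-13))) = 1/((-128/11 - 8)/(-415 + 0)) = 1/(-216/11/(-415)) = 1/(-216/11*(-1/415)) = 1/(216/4565) = 4565/216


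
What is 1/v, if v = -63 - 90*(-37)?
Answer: 1/3267 ≈ 0.00030609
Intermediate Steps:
v = 3267 (v = -63 + 3330 = 3267)
1/v = 1/3267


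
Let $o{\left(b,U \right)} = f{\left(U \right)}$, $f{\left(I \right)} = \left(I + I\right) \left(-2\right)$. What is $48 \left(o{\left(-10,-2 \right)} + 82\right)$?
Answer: $4320$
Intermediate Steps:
$f{\left(I \right)} = - 4 I$ ($f{\left(I \right)} = 2 I \left(-2\right) = - 4 I$)
$o{\left(b,U \right)} = - 4 U$
$48 \left(o{\left(-10,-2 \right)} + 82\right) = 48 \left(\left(-4\right) \left(-2\right) + 82\right) = 48 \left(8 + 82\right) = 48 \cdot 90 = 4320$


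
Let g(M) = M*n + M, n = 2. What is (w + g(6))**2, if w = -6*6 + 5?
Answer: 169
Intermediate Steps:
w = -31 (w = -36 + 5 = -31)
g(M) = 3*M (g(M) = M*2 + M = 2*M + M = 3*M)
(w + g(6))**2 = (-31 + 3*6)**2 = (-31 + 18)**2 = (-13)**2 = 169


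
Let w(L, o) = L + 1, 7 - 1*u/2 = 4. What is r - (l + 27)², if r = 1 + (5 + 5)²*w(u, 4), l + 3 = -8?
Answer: 445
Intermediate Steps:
l = -11 (l = -3 - 8 = -11)
u = 6 (u = 14 - 2*4 = 14 - 8 = 6)
w(L, o) = 1 + L
r = 701 (r = 1 + (5 + 5)²*(1 + 6) = 1 + 10²*7 = 1 + 100*7 = 1 + 700 = 701)
r - (l + 27)² = 701 - (-11 + 27)² = 701 - 1*16² = 701 - 1*256 = 701 - 256 = 445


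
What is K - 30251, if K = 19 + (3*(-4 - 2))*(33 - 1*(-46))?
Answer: -31654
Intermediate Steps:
K = -1403 (K = 19 + (3*(-6))*(33 + 46) = 19 - 18*79 = 19 - 1422 = -1403)
K - 30251 = -1403 - 30251 = -31654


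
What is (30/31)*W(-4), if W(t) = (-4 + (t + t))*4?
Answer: -1440/31 ≈ -46.452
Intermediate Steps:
W(t) = -16 + 8*t (W(t) = (-4 + 2*t)*4 = -16 + 8*t)
(30/31)*W(-4) = (30/31)*(-16 + 8*(-4)) = (30*(1/31))*(-16 - 32) = (30/31)*(-48) = -1440/31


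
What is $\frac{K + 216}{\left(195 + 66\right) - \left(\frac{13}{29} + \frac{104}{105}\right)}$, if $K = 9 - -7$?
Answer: $\frac{176610}{197591} \approx 0.89382$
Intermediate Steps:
$K = 16$ ($K = 9 + 7 = 16$)
$\frac{K + 216}{\left(195 + 66\right) - \left(\frac{13}{29} + \frac{104}{105}\right)} = \frac{16 + 216}{\left(195 + 66\right) - \left(\frac{13}{29} + \frac{104}{105}\right)} = \frac{232}{261 - \frac{4381}{3045}} = \frac{232}{\frac{790364}{3045}} = 232 \cdot \frac{3045}{790364} = \frac{176610}{197591}$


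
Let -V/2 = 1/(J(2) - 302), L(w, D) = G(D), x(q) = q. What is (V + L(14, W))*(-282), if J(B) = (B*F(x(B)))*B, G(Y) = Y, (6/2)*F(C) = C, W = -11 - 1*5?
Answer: 2025042/449 ≈ 4510.1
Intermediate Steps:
W = -16 (W = -11 - 5 = -16)
F(C) = C/3
J(B) = B**3/3 (J(B) = (B*(B/3))*B = (B**2/3)*B = B**3/3)
L(w, D) = D
V = 3/449 (V = -2/((1/3)*2**3 - 302) = -2/((1/3)*8 - 302) = -2/(8/3 - 302) = -2/(-898/3) = -2*(-3/898) = 3/449 ≈ 0.0066815)
(V + L(14, W))*(-282) = (3/449 - 16)*(-282) = -7181/449*(-282) = 2025042/449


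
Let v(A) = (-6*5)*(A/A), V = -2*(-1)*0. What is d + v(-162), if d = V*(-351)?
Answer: -30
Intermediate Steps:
V = 0 (V = 2*0 = 0)
v(A) = -30 (v(A) = -30*1 = -30)
d = 0 (d = 0*(-351) = 0)
d + v(-162) = 0 - 30 = -30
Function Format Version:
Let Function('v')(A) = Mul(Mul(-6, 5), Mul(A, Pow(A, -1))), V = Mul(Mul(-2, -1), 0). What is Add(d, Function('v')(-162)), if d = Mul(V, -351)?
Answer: -30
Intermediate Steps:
V = 0 (V = Mul(2, 0) = 0)
Function('v')(A) = -30 (Function('v')(A) = Mul(-30, 1) = -30)
d = 0 (d = Mul(0, -351) = 0)
Add(d, Function('v')(-162)) = Add(0, -30) = -30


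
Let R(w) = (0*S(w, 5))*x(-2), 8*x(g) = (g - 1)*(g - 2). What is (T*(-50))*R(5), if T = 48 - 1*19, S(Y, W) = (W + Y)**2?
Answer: 0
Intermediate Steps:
x(g) = (-1 + g)*(-2 + g)/8 (x(g) = ((g - 1)*(g - 2))/8 = ((-1 + g)*(-2 + g))/8 = (-1 + g)*(-2 + g)/8)
R(w) = 0 (R(w) = (0*(5 + w)**2)*(1/4 - 3/8*(-2) + (1/8)*(-2)**2) = 0*(1/4 + 3/4 + (1/8)*4) = 0*(1/4 + 3/4 + 1/2) = 0*(3/2) = 0)
T = 29 (T = 48 - 19 = 29)
(T*(-50))*R(5) = (29*(-50))*0 = -1450*0 = 0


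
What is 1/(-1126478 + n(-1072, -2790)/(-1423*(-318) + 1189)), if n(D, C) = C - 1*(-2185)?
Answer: -453703/511086448639 ≈ -8.8772e-7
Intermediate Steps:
n(D, C) = 2185 + C (n(D, C) = C + 2185 = 2185 + C)
1/(-1126478 + n(-1072, -2790)/(-1423*(-318) + 1189)) = 1/(-1126478 + (2185 - 2790)/(-1423*(-318) + 1189)) = 1/(-1126478 - 605/(452514 + 1189)) = 1/(-1126478 - 605/453703) = 1/(-511086448639/453703) = -453703/511086448639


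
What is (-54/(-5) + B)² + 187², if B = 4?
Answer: 879701/25 ≈ 35188.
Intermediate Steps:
(-54/(-5) + B)² + 187² = (-54/(-5) + 4)² + 187² = (-54*(-⅕) + 4)² + 34969 = (54/5 + 4)² + 34969 = (74/5)² + 34969 = 5476/25 + 34969 = 879701/25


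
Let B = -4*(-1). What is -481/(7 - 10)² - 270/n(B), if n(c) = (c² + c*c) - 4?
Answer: -7949/126 ≈ -63.087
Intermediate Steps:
B = 4
n(c) = -4 + 2*c² (n(c) = (c² + c²) - 4 = 2*c² - 4 = -4 + 2*c²)
-481/(7 - 10)² - 270/n(B) = -481/(7 - 10)² - 270/(-4 + 2*4²) = -481/((-3)²) - 270/(-4 + 2*16) = -481/9 - 270/(-4 + 32) = -481*⅑ - 270/28 = -481/9 - 270*1/28 = -481/9 - 135/14 = -7949/126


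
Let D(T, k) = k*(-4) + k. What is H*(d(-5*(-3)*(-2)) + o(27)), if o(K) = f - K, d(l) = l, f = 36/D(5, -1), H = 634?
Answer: -28530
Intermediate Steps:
D(T, k) = -3*k (D(T, k) = -4*k + k = -3*k)
f = 12 (f = 36/((-3*(-1))) = 36/3 = 36*(⅓) = 12)
o(K) = 12 - K
H*(d(-5*(-3)*(-2)) + o(27)) = 634*(-5*(-3)*(-2) + (12 - 1*27)) = 634*(15*(-2) + (12 - 27)) = 634*(-30 - 15) = 634*(-45) = -28530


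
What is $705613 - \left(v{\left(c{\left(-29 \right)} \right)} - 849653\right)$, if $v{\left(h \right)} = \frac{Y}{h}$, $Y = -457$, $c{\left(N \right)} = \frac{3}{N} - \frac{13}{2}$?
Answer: $\frac{595640372}{383} \approx 1.5552 \cdot 10^{6}$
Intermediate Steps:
$c{\left(N \right)} = - \frac{13}{2} + \frac{3}{N}$ ($c{\left(N \right)} = \frac{3}{N} - \frac{13}{2} = - \frac{13}{2} + \frac{3}{N}$)
$v{\left(h \right)} = - \frac{457}{h}$
$705613 - \left(v{\left(c{\left(-29 \right)} \right)} - 849653\right) = 705613 - \left(- \frac{457}{- \frac{13}{2} + \frac{3}{-29}} - 849653\right) = 705613 - \left(- \frac{457}{- \frac{13}{2} + 3 \left(- \frac{1}{29}\right)} - 849653\right) = 705613 - \left(- \frac{457}{- \frac{13}{2} - \frac{3}{29}} - 849653\right) = 705613 - \left(- \frac{457}{- \frac{383}{58}} - 849653\right) = 705613 - \left(\left(-457\right) \left(- \frac{58}{383}\right) - 849653\right) = 705613 - \left(\frac{26506}{383} - 849653\right) = 705613 - - \frac{325390593}{383} = 705613 + \frac{325390593}{383} = \frac{595640372}{383}$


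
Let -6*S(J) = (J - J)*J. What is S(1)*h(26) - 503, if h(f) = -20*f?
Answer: -503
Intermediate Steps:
S(J) = 0 (S(J) = -(J - J)*J/6 = -0*J = -⅙*0 = 0)
S(1)*h(26) - 503 = 0*(-20*26) - 503 = 0*(-520) - 503 = 0 - 503 = -503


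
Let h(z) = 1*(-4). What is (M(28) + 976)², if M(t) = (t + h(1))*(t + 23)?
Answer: 4840000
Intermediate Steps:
h(z) = -4
M(t) = (-4 + t)*(23 + t) (M(t) = (t - 4)*(t + 23) = (-4 + t)*(23 + t))
(M(28) + 976)² = ((-92 + 28² + 19*28) + 976)² = ((-92 + 784 + 532) + 976)² = (1224 + 976)² = 2200² = 4840000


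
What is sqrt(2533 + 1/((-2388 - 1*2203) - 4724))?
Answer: sqrt(2713412810)/1035 ≈ 50.329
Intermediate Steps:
sqrt(2533 + 1/((-2388 - 1*2203) - 4724)) = sqrt(2533 + 1/((-2388 - 2203) - 4724)) = sqrt(2533 + 1/(-4591 - 4724)) = sqrt(2533 + 1/(-9315)) = sqrt(2533 - 1/9315) = sqrt(23594894/9315) = sqrt(2713412810)/1035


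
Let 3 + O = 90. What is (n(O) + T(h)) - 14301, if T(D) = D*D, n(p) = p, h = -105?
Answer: -3189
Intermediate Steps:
O = 87 (O = -3 + 90 = 87)
T(D) = D**2
(n(O) + T(h)) - 14301 = (87 + (-105)**2) - 14301 = (87 + 11025) - 14301 = 11112 - 14301 = -3189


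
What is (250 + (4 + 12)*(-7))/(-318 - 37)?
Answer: -138/355 ≈ -0.38873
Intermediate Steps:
(250 + (4 + 12)*(-7))/(-318 - 37) = (250 + 16*(-7))/(-355) = (250 - 112)*(-1/355) = 138*(-1/355) = -138/355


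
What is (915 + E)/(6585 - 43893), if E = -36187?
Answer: 8818/9327 ≈ 0.94543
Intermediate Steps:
(915 + E)/(6585 - 43893) = (915 - 36187)/(6585 - 43893) = -35272/(-37308) = -35272*(-1/37308) = 8818/9327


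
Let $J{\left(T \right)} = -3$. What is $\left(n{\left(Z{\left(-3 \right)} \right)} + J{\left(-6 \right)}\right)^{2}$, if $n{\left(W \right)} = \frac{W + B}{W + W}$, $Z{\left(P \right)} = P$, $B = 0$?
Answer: $\frac{25}{4} \approx 6.25$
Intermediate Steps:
$n{\left(W \right)} = \frac{1}{2}$ ($n{\left(W \right)} = \frac{W + 0}{W + W} = \frac{W}{2 W} = W \frac{1}{2 W} = \frac{1}{2}$)
$\left(n{\left(Z{\left(-3 \right)} \right)} + J{\left(-6 \right)}\right)^{2} = \left(\frac{1}{2} - 3\right)^{2} = \left(- \frac{5}{2}\right)^{2} = \frac{25}{4}$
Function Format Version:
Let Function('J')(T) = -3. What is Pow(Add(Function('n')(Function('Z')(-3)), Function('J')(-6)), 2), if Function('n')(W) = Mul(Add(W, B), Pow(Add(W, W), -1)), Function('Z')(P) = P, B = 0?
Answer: Rational(25, 4) ≈ 6.2500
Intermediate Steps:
Function('n')(W) = Rational(1, 2) (Function('n')(W) = Mul(Add(W, 0), Pow(Add(W, W), -1)) = Mul(W, Pow(Mul(2, W), -1)) = Mul(W, Mul(Rational(1, 2), Pow(W, -1))) = Rational(1, 2))
Pow(Add(Function('n')(Function('Z')(-3)), Function('J')(-6)), 2) = Pow(Add(Rational(1, 2), -3), 2) = Pow(Rational(-5, 2), 2) = Rational(25, 4)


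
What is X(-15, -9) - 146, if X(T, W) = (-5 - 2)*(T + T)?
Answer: 64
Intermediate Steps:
X(T, W) = -14*T
X(-15, -9) - 146 = -14*(-15) - 146 = 210 - 146 = 64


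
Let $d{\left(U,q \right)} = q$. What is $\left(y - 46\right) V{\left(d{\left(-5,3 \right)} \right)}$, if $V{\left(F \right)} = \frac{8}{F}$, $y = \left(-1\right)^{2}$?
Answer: $-120$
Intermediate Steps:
$y = 1$
$\left(y - 46\right) V{\left(d{\left(-5,3 \right)} \right)} = \left(1 - 46\right) \frac{8}{3} = - 45 \cdot 8 \cdot \frac{1}{3} = \left(-45\right) \frac{8}{3} = -120$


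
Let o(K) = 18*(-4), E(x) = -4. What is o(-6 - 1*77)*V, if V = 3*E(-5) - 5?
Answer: 1224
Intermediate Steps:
o(K) = -72
V = -17 (V = 3*(-4) - 5 = -12 - 5 = -17)
o(-6 - 1*77)*V = -72*(-17) = 1224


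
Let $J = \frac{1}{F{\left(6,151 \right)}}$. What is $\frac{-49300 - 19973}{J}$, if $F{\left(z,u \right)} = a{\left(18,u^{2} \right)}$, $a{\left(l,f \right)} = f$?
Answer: $-1579493673$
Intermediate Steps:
$F{\left(z,u \right)} = u^{2}$
$J = \frac{1}{22801}$ ($J = \frac{1}{151^{2}} = \frac{1}{22801} \approx 4.3858 \cdot 10^{-5}$)
$\frac{-49300 - 19973}{J} = \left(-49300 - 19973\right) \frac{1}{\frac{1}{22801}} = \left(-69273\right) 22801 = -1579493673$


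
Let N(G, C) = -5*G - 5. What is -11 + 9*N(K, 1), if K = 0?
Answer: -56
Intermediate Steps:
N(G, C) = -5 - 5*G
-11 + 9*N(K, 1) = -11 + 9*(-5 - 5*0) = -11 + 9*(-5 + 0) = -11 + 9*(-5) = -11 - 45 = -56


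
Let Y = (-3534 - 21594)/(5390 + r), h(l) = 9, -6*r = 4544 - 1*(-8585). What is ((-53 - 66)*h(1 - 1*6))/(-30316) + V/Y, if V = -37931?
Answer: 5522800378471/1142670672 ≈ 4833.2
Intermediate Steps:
r = -13129/6 (r = -(4544 - 1*(-8585))/6 = -(4544 + 8585)/6 = -⅙*13129 = -13129/6 ≈ -2188.2)
Y = -150768/19211 (Y = (-3534 - 21594)/(5390 - 13129/6) = -25128/19211/6 = -25128*6/19211 = -150768/19211 ≈ -7.8480)
((-53 - 66)*h(1 - 1*6))/(-30316) + V/Y = ((-53 - 66)*9)/(-30316) - 37931/(-150768/19211) = -119*9*(-1/30316) - 37931*(-19211/150768) = -1071*(-1/30316) + 728692441/150768 = 1071/30316 + 728692441/150768 = 5522800378471/1142670672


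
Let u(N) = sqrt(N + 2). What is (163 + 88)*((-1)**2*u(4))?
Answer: 251*sqrt(6) ≈ 614.82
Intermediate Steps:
u(N) = sqrt(2 + N)
(163 + 88)*((-1)**2*u(4)) = (163 + 88)*((-1)**2*sqrt(2 + 4)) = 251*(1*sqrt(6)) = 251*sqrt(6)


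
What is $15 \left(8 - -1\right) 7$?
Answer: $945$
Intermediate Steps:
$15 \left(8 - -1\right) 7 = 15 \left(8 + 1\right) 7 = 15 \cdot 9 \cdot 7 = 135 \cdot 7 = 945$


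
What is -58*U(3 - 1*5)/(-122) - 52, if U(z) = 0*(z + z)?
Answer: -52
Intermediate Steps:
U(z) = 0 (U(z) = 0*(2*z) = 0)
-58*U(3 - 1*5)/(-122) - 52 = -0/(-122) - 52 = -0*(-1)/122 - 52 = -58*0 - 52 = 0 - 52 = -52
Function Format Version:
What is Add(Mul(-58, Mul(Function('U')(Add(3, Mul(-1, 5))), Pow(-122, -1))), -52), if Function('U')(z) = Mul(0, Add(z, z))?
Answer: -52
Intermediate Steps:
Function('U')(z) = 0 (Function('U')(z) = Mul(0, Mul(2, z)) = 0)
Add(Mul(-58, Mul(Function('U')(Add(3, Mul(-1, 5))), Pow(-122, -1))), -52) = Add(Mul(-58, Mul(0, Pow(-122, -1))), -52) = Add(Mul(-58, Mul(0, Rational(-1, 122))), -52) = Add(Mul(-58, 0), -52) = Add(0, -52) = -52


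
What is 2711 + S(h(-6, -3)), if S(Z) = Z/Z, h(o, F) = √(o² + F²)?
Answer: 2712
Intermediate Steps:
h(o, F) = √(F² + o²)
S(Z) = 1
2711 + S(h(-6, -3)) = 2711 + 1 = 2712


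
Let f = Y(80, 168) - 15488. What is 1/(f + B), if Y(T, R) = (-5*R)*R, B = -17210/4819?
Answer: -4819/754711162 ≈ -6.3852e-6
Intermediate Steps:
B = -17210/4819 (B = -17210*1/4819 = -17210/4819 ≈ -3.5713)
Y(T, R) = -5*R²
f = -156608 (f = -5*168² - 15488 = -5*28224 - 15488 = -141120 - 15488 = -156608)
1/(f + B) = 1/(-156608 - 17210/4819) = 1/(-754711162/4819) = -4819/754711162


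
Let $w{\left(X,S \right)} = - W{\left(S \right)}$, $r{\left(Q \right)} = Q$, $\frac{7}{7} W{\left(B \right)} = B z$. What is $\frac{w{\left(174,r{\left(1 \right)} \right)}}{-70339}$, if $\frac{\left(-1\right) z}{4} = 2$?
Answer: $- \frac{8}{70339} \approx -0.00011373$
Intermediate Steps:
$z = -8$ ($z = \left(-4\right) 2 = -8$)
$W{\left(B \right)} = - 8 B$ ($W{\left(B \right)} = B \left(-8\right) = - 8 B$)
$w{\left(X,S \right)} = 8 S$ ($w{\left(X,S \right)} = - \left(-8\right) S = 8 S$)
$\frac{w{\left(174,r{\left(1 \right)} \right)}}{-70339} = \frac{8 \cdot 1}{-70339} = 8 \left(- \frac{1}{70339}\right) = - \frac{8}{70339}$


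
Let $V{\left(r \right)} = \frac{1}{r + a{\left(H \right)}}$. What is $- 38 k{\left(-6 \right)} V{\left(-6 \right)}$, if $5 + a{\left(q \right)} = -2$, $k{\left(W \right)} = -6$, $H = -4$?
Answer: $- \frac{228}{13} \approx -17.538$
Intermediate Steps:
$a{\left(q \right)} = -7$ ($a{\left(q \right)} = -5 - 2 = -7$)
$V{\left(r \right)} = \frac{1}{-7 + r}$ ($V{\left(r \right)} = \frac{1}{r - 7} = \frac{1}{-7 + r}$)
$- 38 k{\left(-6 \right)} V{\left(-6 \right)} = \frac{\left(-38\right) \left(-6\right)}{-7 - 6} = \frac{228}{-13} = 228 \left(- \frac{1}{13}\right) = - \frac{228}{13}$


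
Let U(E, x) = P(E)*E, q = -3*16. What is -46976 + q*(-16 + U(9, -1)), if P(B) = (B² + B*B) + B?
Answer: -120080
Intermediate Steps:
q = -48
P(B) = B + 2*B² (P(B) = (B² + B²) + B = 2*B² + B = B + 2*B²)
U(E, x) = E²*(1 + 2*E) (U(E, x) = (E*(1 + 2*E))*E = E²*(1 + 2*E))
-46976 + q*(-16 + U(9, -1)) = -46976 - 48*(-16 + 9²*(1 + 2*9)) = -46976 - 48*(-16 + 81*(1 + 18)) = -46976 - 48*(-16 + 81*19) = -46976 - 48*(-16 + 1539) = -46976 - 48*1523 = -46976 - 73104 = -120080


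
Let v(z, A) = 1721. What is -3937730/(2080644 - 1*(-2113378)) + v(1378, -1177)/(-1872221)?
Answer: -3689759355096/3926068031431 ≈ -0.93981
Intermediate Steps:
-3937730/(2080644 - 1*(-2113378)) + v(1378, -1177)/(-1872221) = -3937730/(2080644 - 1*(-2113378)) + 1721/(-1872221) = -3937730/(2080644 + 2113378) + 1721*(-1/1872221) = -3937730/4194022 - 1721/1872221 = -3937730*1/4194022 - 1721/1872221 = -1968865/2097011 - 1721/1872221 = -3689759355096/3926068031431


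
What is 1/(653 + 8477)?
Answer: 1/9130 ≈ 0.00010953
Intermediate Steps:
1/(653 + 8477) = 1/9130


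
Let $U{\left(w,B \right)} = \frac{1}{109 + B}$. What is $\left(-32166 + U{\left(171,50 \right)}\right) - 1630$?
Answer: $- \frac{5373563}{159} \approx -33796.0$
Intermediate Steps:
$\left(-32166 + U{\left(171,50 \right)}\right) - 1630 = \left(-32166 + \frac{1}{109 + 50}\right) - 1630 = \left(-32166 + \frac{1}{159}\right) - 1630 = - \frac{5114393}{159} - 1630 = - \frac{5373563}{159}$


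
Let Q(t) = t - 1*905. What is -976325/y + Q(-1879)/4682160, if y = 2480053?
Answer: -95379465199/241916769885 ≈ -0.39427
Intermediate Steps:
Q(t) = -905 + t (Q(t) = t - 905 = -905 + t)
-976325/y + Q(-1879)/4682160 = -976325/2480053 + (-905 - 1879)/4682160 = -976325*1/2480053 - 2784*1/4682160 = -976325/2480053 - 58/97545 = -95379465199/241916769885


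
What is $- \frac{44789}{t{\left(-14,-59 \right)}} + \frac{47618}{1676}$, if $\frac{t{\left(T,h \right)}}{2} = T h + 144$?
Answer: $\frac{4328139}{812860} \approx 5.3246$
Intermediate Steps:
$t{\left(T,h \right)} = 288 + 2 T h$ ($t{\left(T,h \right)} = 2 \left(T h + 144\right) = 2 \left(144 + T h\right) = 288 + 2 T h$)
$- \frac{44789}{t{\left(-14,-59 \right)}} + \frac{47618}{1676} = - \frac{44789}{288 + 2 \left(-14\right) \left(-59\right)} + \frac{47618}{1676} = - \frac{44789}{288 + 1652} + 47618 \cdot \frac{1}{1676} = - \frac{44789}{1940} + \frac{23809}{838} = \frac{4328139}{812860}$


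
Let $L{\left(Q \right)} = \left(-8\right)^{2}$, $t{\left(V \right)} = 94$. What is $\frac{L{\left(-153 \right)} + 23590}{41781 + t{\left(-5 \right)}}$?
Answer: $\frac{23654}{41875} \approx 0.56487$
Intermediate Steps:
$L{\left(Q \right)} = 64$
$\frac{L{\left(-153 \right)} + 23590}{41781 + t{\left(-5 \right)}} = \frac{64 + 23590}{41781 + 94} = \frac{23654}{41875}$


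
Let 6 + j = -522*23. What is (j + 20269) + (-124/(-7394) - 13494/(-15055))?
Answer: 459621692823/55658335 ≈ 8257.9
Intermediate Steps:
j = -12012 (j = -6 - 522*23 = -6 - 12006 = -12012)
(j + 20269) + (-124/(-7394) - 13494/(-15055)) = (-12012 + 20269) + (-124/(-7394) - 13494/(-15055)) = 8257 + (-124*(-1/7394) - 13494*(-1/15055)) = 8257 + (62/3697 + 13494/15055) = 8257 + 50820728/55658335 = 459621692823/55658335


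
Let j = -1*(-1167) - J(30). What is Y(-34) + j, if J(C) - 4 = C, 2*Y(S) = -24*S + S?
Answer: 1524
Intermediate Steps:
Y(S) = -23*S/2 (Y(S) = (-24*S + S)/2 = (-23*S)/2 = -23*S/2)
J(C) = 4 + C
j = 1133 (j = -1*(-1167) - (4 + 30) = 1167 - 1*34 = 1167 - 34 = 1133)
Y(-34) + j = -23/2*(-34) + 1133 = 391 + 1133 = 1524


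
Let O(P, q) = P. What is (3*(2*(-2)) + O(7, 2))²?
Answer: 25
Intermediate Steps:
(3*(2*(-2)) + O(7, 2))² = (3*(2*(-2)) + 7)² = (3*(-4) + 7)² = (-12 + 7)² = (-5)² = 25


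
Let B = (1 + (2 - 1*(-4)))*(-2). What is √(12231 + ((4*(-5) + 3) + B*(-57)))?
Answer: 2*√3253 ≈ 114.07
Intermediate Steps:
B = -14 (B = (1 + (2 + 4))*(-2) = (1 + 6)*(-2) = 7*(-2) = -14)
√(12231 + ((4*(-5) + 3) + B*(-57))) = √(12231 + ((4*(-5) + 3) - 14*(-57))) = √(12231 + ((-20 + 3) + 798)) = √(12231 + (-17 + 798)) = √(12231 + 781) = √13012 = 2*√3253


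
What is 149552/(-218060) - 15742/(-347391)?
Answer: -12130079578/18938020365 ≈ -0.64051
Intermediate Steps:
149552/(-218060) - 15742/(-347391) = 149552*(-1/218060) - 15742*(-1/347391) = -37388/54515 + 15742/347391 = -12130079578/18938020365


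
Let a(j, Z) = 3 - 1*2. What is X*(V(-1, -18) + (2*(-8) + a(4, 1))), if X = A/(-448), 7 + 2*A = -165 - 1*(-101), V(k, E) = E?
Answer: -2343/896 ≈ -2.6150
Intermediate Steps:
a(j, Z) = 1 (a(j, Z) = 3 - 2 = 1)
A = -71/2 (A = -7/2 + (-165 - 1*(-101))/2 = -7/2 + (-165 + 101)/2 = -7/2 + (½)*(-64) = -7/2 - 32 = -71/2 ≈ -35.500)
X = 71/896 (X = -71/2/(-448) = -71/2*(-1/448) = 71/896 ≈ 0.079241)
X*(V(-1, -18) + (2*(-8) + a(4, 1))) = 71*(-18 + (2*(-8) + 1))/896 = 71*(-18 + (-16 + 1))/896 = 71*(-18 - 15)/896 = (71/896)*(-33) = -2343/896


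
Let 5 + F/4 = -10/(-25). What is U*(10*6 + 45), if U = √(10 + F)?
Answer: 21*I*√210 ≈ 304.32*I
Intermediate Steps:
F = -92/5 (F = -20 + 4*(-10/(-25)) = -20 + 4*(-10*(-1/25)) = -20 + 4*(⅖) = -20 + 8/5 = -92/5 ≈ -18.400)
U = I*√210/5 (U = √(10 - 92/5) = √(-42/5) = I*√210/5 ≈ 2.8983*I)
U*(10*6 + 45) = (I*√210/5)*(10*6 + 45) = (I*√210/5)*(60 + 45) = (I*√210/5)*105 = 21*I*√210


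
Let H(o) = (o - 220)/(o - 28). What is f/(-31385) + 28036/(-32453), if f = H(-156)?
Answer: -879976177/1018537405 ≈ -0.86396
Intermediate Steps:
H(o) = (-220 + o)/(-28 + o)
f = 47/23 (f = (-220 - 156)/(-28 - 156) = -376/(-184) = -1/184*(-376) = 47/23 ≈ 2.0435)
f/(-31385) + 28036/(-32453) = (47/23)/(-31385) + 28036/(-32453) = (47/23)*(-1/31385) + 28036*(-1/32453) = -47/721855 - 28036/32453 = -879976177/1018537405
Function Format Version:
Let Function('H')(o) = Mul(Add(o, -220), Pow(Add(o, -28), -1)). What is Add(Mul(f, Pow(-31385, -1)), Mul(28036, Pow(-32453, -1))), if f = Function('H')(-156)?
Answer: Rational(-879976177, 1018537405) ≈ -0.86396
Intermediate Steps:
Function('H')(o) = Mul(Pow(Add(-28, o), -1), Add(-220, o)) (Function('H')(o) = Mul(Add(-220, o), Pow(Add(-28, o), -1)) = Mul(Pow(Add(-28, o), -1), Add(-220, o)))
f = Rational(47, 23) (f = Mul(Pow(Add(-28, -156), -1), Add(-220, -156)) = Mul(Pow(-184, -1), -376) = Mul(Rational(-1, 184), -376) = Rational(47, 23) ≈ 2.0435)
Add(Mul(f, Pow(-31385, -1)), Mul(28036, Pow(-32453, -1))) = Add(Mul(Rational(47, 23), Pow(-31385, -1)), Mul(28036, Pow(-32453, -1))) = Add(Mul(Rational(47, 23), Rational(-1, 31385)), Mul(28036, Rational(-1, 32453))) = Add(Rational(-47, 721855), Rational(-28036, 32453)) = Rational(-879976177, 1018537405)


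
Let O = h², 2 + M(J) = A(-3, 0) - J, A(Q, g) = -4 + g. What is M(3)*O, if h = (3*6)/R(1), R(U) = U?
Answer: -2916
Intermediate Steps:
h = 18 (h = (3*6)/1 = 18*1 = 18)
M(J) = -6 - J (M(J) = -2 + ((-4 + 0) - J) = -2 + (-4 - J) = -6 - J)
O = 324 (O = 18² = 324)
M(3)*O = (-6 - 1*3)*324 = (-6 - 3)*324 = -9*324 = -2916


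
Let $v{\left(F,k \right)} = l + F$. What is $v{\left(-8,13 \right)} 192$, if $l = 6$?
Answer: $-384$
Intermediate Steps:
$v{\left(F,k \right)} = 6 + F$
$v{\left(-8,13 \right)} 192 = \left(6 - 8\right) 192 = \left(-2\right) 192 = -384$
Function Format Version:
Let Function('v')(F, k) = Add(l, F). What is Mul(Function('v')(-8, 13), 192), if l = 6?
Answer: -384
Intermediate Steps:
Function('v')(F, k) = Add(6, F)
Mul(Function('v')(-8, 13), 192) = Mul(Add(6, -8), 192) = Mul(-2, 192) = -384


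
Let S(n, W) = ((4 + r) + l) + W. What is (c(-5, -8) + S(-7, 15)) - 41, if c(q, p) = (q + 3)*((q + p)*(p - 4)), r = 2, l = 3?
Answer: -329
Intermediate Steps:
S(n, W) = 9 + W (S(n, W) = ((4 + 2) + 3) + W = (6 + 3) + W = 9 + W)
c(q, p) = (-4 + p)*(3 + q)*(p + q) (c(q, p) = (3 + q)*((p + q)*(-4 + p)) = (3 + q)*((-4 + p)*(p + q)) = (-4 + p)*(3 + q)*(p + q))
(c(-5, -8) + S(-7, 15)) - 41 = ((-12*(-8) - 12*(-5) - 4*(-5)² + 3*(-8)² - 8*(-5)² - 5*(-8)² - 1*(-8)*(-5)) + (9 + 15)) - 41 = ((96 + 60 - 4*25 + 3*64 - 8*25 - 5*64 - 40) + 24) - 41 = ((96 + 60 - 100 + 192 - 200 - 320 - 40) + 24) - 41 = (-312 + 24) - 41 = -288 - 41 = -329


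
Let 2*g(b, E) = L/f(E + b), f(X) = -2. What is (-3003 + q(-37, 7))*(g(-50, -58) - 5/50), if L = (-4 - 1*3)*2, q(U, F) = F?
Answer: -50932/5 ≈ -10186.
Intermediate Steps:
L = -14 (L = (-4 - 3)*2 = -7*2 = -14)
g(b, E) = 7/2 (g(b, E) = (-14/(-2))/2 = (-14*(-1/2))/2 = (1/2)*7 = 7/2)
(-3003 + q(-37, 7))*(g(-50, -58) - 5/50) = (-3003 + 7)*(7/2 - 5/50) = -2996*(7/2 - 5*1/50) = -2996*(7/2 - 1/10) = -2996*17/5 = -50932/5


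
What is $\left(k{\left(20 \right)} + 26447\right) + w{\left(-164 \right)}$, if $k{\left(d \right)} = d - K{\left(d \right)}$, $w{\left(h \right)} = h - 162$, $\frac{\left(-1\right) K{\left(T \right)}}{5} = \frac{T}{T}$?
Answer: $26146$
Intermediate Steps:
$K{\left(T \right)} = -5$ ($K{\left(T \right)} = - 5 \frac{T}{T} = \left(-5\right) 1 = -5$)
$w{\left(h \right)} = -162 + h$
$k{\left(d \right)} = 5 + d$ ($k{\left(d \right)} = d - -5 = d + 5 = 5 + d$)
$\left(k{\left(20 \right)} + 26447\right) + w{\left(-164 \right)} = \left(\left(5 + 20\right) + 26447\right) - 326 = \left(25 + 26447\right) - 326 = 26472 - 326 = 26146$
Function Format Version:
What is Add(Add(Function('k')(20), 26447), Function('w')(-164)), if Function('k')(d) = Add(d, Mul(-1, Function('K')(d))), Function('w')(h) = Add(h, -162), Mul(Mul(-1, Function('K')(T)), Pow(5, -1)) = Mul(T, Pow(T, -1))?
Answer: 26146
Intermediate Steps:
Function('K')(T) = -5 (Function('K')(T) = Mul(-5, Mul(T, Pow(T, -1))) = Mul(-5, 1) = -5)
Function('w')(h) = Add(-162, h)
Function('k')(d) = Add(5, d) (Function('k')(d) = Add(d, Mul(-1, -5)) = Add(d, 5) = Add(5, d))
Add(Add(Function('k')(20), 26447), Function('w')(-164)) = Add(Add(Add(5, 20), 26447), Add(-162, -164)) = Add(Add(25, 26447), -326) = Add(26472, -326) = 26146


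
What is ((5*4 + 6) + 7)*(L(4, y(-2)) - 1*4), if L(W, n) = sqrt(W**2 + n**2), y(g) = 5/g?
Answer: -132 + 33*sqrt(89)/2 ≈ 23.661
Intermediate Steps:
((5*4 + 6) + 7)*(L(4, y(-2)) - 1*4) = ((5*4 + 6) + 7)*(sqrt(4**2 + (5/(-2))**2) - 1*4) = ((20 + 6) + 7)*(sqrt(16 + (5*(-1/2))**2) - 4) = (26 + 7)*(sqrt(16 + (-5/2)**2) - 4) = 33*(sqrt(16 + 25/4) - 4) = 33*(sqrt(89/4) - 4) = 33*(sqrt(89)/2 - 4) = 33*(-4 + sqrt(89)/2) = -132 + 33*sqrt(89)/2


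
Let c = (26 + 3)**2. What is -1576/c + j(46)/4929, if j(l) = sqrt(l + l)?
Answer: -1576/841 + 2*sqrt(23)/4929 ≈ -1.8720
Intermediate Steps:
c = 841 (c = 29**2 = 841)
j(l) = sqrt(2)*sqrt(l) (j(l) = sqrt(2*l) = sqrt(2)*sqrt(l))
-1576/c + j(46)/4929 = -1576/841 + (sqrt(2)*sqrt(46))/4929 = -1576*1/841 + (2*sqrt(23))*(1/4929) = -1576/841 + 2*sqrt(23)/4929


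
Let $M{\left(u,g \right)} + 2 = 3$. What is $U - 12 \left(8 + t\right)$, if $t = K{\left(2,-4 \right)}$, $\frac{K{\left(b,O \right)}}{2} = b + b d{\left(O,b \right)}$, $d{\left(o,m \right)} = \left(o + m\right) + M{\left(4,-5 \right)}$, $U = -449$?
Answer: $-545$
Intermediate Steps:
$M{\left(u,g \right)} = 1$ ($M{\left(u,g \right)} = -2 + 3 = 1$)
$d{\left(o,m \right)} = 1 + m + o$ ($d{\left(o,m \right)} = \left(o + m\right) + 1 = \left(m + o\right) + 1 = 1 + m + o$)
$K{\left(b,O \right)} = 2 b + 2 b \left(1 + O + b\right)$ ($K{\left(b,O \right)} = 2 \left(b + b \left(1 + b + O\right)\right) = 2 \left(b + b \left(1 + O + b\right)\right) = 2 b + 2 b \left(1 + O + b\right)$)
$t = 0$ ($t = 2 \cdot 2 \left(2 - 4 + 2\right) = 2 \cdot 2 \cdot 0 = 0$)
$U - 12 \left(8 + t\right) = -449 - 12 \left(8 + 0\right) = -449 - 12 \cdot 8 = -449 - 96 = -545$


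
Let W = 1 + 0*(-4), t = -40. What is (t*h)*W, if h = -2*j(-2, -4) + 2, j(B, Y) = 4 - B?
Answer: 400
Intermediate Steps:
W = 1 (W = 1 + 0 = 1)
h = -10 (h = -2*(4 - 1*(-2)) + 2 = -2*(4 + 2) + 2 = -2*6 + 2 = -12 + 2 = -10)
(t*h)*W = -40*(-10)*1 = 400*1 = 400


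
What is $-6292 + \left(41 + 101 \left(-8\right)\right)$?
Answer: $-7059$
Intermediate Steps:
$-6292 + \left(41 + 101 \left(-8\right)\right) = -6292 + \left(41 - 808\right) = -6292 - 767 = -7059$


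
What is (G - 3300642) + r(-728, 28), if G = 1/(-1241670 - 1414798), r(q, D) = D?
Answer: -8767975471353/2656468 ≈ -3.3006e+6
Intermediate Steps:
G = -1/2656468 (G = 1/(-2656468) = -1/2656468 ≈ -3.7644e-7)
(G - 3300642) + r(-728, 28) = (-1/2656468 - 3300642) + 28 = -8768049852457/2656468 + 28 = -8767975471353/2656468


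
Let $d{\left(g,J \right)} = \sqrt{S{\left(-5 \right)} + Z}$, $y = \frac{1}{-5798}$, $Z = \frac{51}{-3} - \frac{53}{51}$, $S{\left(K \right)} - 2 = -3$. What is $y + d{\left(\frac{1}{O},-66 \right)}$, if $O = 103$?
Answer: $- \frac{1}{5798} + \frac{i \sqrt{49521}}{51} \approx -0.00017247 + 4.3634 i$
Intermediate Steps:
$S{\left(K \right)} = -1$ ($S{\left(K \right)} = 2 - 3 = -1$)
$Z = - \frac{920}{51}$ ($Z = 51 \left(- \frac{1}{3}\right) - \frac{53}{51} = -17 - \frac{53}{51} = - \frac{920}{51} \approx -18.039$)
$y = - \frac{1}{5798} \approx -0.00017247$
$d{\left(g,J \right)} = \frac{i \sqrt{49521}}{51}$ ($d{\left(g,J \right)} = \sqrt{-1 - \frac{920}{51}} = \sqrt{- \frac{971}{51}} = \frac{i \sqrt{49521}}{51}$)
$y + d{\left(\frac{1}{O},-66 \right)} = - \frac{1}{5798} + \frac{i \sqrt{49521}}{51}$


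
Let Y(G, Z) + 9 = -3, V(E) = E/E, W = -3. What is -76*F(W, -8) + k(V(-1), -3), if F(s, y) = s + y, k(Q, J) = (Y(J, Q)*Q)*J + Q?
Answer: 873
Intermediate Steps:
V(E) = 1
Y(G, Z) = -12 (Y(G, Z) = -9 - 3 = -12)
k(Q, J) = Q - 12*J*Q (k(Q, J) = (-12*Q)*J + Q = -12*J*Q + Q = Q - 12*J*Q)
-76*F(W, -8) + k(V(-1), -3) = -76*(-3 - 8) + 1*(1 - 12*(-3)) = -76*(-11) + 1*(1 + 36) = 836 + 1*37 = 836 + 37 = 873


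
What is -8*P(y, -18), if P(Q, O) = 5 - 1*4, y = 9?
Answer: -8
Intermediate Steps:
P(Q, O) = 1 (P(Q, O) = 5 - 4 = 1)
-8*P(y, -18) = -8*1 = -8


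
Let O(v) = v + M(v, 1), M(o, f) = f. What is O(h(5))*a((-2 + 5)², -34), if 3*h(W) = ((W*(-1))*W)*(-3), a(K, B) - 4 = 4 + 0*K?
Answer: 208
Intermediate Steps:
a(K, B) = 8 (a(K, B) = 4 + (4 + 0*K) = 4 + (4 + 0) = 4 + 4 = 8)
h(W) = W² (h(W) = (((W*(-1))*W)*(-3))/3 = (((-W)*W)*(-3))/3 = (-W²*(-3))/3 = (3*W²)/3 = W²)
O(v) = 1 + v (O(v) = v + 1 = 1 + v)
O(h(5))*a((-2 + 5)², -34) = (1 + 5²)*8 = (1 + 25)*8 = 26*8 = 208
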